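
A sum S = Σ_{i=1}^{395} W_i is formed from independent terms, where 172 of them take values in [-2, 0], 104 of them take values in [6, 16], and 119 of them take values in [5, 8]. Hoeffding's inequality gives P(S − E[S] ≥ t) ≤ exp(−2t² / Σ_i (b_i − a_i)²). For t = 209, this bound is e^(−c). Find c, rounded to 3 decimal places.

Σ(b_i − a_i)² = 172·2² + 104·10² + 119·3² = 12159.
c = 2t² / 12159 = 2·209² / 12159 = 7.1850.

7.185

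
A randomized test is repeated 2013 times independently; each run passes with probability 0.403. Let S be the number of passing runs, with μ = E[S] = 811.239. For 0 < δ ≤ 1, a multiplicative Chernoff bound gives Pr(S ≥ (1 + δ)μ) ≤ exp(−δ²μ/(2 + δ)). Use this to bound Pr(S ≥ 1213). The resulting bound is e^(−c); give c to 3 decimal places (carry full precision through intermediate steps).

Write 1213 = (1 + δ)μ, so δ = 1213/811.239 − 1 = 0.4952437…
Then the exponent is δ²μ/(2 + δ) = (1213 − μ)² / (μ·(2 + δ)) = 79.739547.

79.740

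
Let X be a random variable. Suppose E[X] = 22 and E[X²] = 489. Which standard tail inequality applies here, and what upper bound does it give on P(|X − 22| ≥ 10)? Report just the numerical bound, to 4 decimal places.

The first two moments determine the variance, so Chebyshev's inequality is the sharpest standard bound available.
Var(X) = E[X²] − (E[X])² = 489 − 484 = 5.
Chebyshev's inequality: P(|X − μ| ≥ t) ≤ Var(X)/t² = 5/100 = 0.0500.

0.0500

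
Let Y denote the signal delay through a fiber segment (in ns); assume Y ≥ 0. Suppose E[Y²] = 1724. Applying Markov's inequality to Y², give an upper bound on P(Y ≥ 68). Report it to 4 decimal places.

Since Y ≥ 0, the event {Y ≥ 68} is the same as {Y² ≥ 4624}.
Markov's inequality applied to Y² gives P(Y² ≥ 4624) ≤ E[Y²]/4624 = 1724/4624 = 0.3728.

0.3728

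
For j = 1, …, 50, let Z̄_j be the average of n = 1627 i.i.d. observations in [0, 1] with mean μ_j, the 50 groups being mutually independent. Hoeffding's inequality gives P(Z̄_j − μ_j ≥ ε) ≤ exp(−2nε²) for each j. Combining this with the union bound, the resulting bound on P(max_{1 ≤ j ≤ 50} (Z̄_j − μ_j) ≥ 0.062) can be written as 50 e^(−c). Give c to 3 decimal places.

Union bound over the 50 events: P(max_{1 ≤ j ≤ 50} (Z̄_j − μ_j) ≥ 0.062) ≤ 50·exp(−2nε²) = 50 exp(−2·1627·0.062²).
So c = 2·1627·0.062² = 12.5084.

12.508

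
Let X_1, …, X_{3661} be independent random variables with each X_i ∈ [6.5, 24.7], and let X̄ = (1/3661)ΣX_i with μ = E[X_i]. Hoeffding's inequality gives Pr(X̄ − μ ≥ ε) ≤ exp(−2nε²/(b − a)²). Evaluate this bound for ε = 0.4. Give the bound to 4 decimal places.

0.0291

Exponent: 2nε²/(b − a)² = 2·3661·0.4² / 18.2² = 3.53677.
Bound = exp(−3.53677) = 0.02911.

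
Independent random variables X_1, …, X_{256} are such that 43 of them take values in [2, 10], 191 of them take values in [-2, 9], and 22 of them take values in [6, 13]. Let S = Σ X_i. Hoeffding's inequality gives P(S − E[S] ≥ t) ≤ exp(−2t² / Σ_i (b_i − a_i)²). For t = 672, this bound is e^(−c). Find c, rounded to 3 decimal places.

Σ(b_i − a_i)² = 43·8² + 191·11² + 22·7² = 26941.
c = 2t² / 26941 = 2·672² / 26941 = 33.5239.

33.524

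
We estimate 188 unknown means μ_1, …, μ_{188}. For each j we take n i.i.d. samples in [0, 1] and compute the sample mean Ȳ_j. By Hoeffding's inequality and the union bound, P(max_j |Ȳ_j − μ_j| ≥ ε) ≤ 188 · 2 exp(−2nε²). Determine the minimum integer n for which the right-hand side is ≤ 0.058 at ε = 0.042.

2488

Need 2·188·exp(−2nε²) ≤ 0.058, i.e. exp(−2nε²) ≤ 0.058/376.
So 2nε² ≥ ln(376/0.058) = 8.776901.
Hence n ≥ 8.776901/(2·0.042²) = 2487.784.
The smallest integer n is 2488.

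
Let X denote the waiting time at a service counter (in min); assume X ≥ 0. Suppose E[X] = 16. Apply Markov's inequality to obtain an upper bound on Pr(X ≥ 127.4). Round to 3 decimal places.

Markov's inequality: for a non-negative random variable, Pr(X ≥ a) ≤ E[X]/a.
Here E[X] = 16 and a = 127.4, so the bound is 16/127.4 = 0.1256.

0.126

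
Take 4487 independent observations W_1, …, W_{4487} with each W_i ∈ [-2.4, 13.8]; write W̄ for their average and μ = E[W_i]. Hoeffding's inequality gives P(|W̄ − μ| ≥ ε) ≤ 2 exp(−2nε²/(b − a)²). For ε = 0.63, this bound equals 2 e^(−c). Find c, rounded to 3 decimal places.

13.572

c = 2nε²/(b − a)² = 2·4487·0.63² / 16.2² = 13.5718.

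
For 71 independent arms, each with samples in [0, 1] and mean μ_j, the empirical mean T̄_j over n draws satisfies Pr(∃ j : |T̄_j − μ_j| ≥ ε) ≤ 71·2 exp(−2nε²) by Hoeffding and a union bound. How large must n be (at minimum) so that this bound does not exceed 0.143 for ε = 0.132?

199

Need 2·71·exp(−2nε²) ≤ 0.143, i.e. exp(−2nε²) ≤ 0.143/142.
So 2nε² ≥ ln(142/0.143) = 6.900738.
Hence n ≥ 6.900738/(2·0.132²) = 198.024.
The smallest integer n is 199.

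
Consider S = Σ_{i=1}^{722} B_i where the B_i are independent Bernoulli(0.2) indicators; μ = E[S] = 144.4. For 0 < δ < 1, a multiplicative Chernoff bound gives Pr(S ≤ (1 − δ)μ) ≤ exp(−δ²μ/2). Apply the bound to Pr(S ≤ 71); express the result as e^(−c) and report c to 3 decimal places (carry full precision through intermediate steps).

18.655

Write 71 = (1 − δ)μ, so δ = 1 − 71/144.4 = 0.5083102…
Then the exponent is δ²μ/2 = (μ − 71)²/(2μ) = 18.654986.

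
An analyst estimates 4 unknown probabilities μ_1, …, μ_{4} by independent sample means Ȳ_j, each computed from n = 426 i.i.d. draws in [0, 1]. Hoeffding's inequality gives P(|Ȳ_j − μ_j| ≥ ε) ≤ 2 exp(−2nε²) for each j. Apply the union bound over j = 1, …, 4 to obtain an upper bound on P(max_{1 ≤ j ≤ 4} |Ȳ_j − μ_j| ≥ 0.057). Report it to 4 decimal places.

0.5022

Per-experiment Hoeffding bound: 2·exp(−2·426·0.057²) = 2·exp(−2.76815) = 0.12556.
Union bound over 4 events: 4·0.12556 = 0.50223.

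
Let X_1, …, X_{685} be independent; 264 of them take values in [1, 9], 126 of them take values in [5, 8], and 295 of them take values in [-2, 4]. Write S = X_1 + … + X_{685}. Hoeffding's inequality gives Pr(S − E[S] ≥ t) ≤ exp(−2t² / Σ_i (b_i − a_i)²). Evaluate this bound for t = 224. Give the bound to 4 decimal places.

Σ(b_i − a_i)² = 264·8² + 126·3² + 295·6² = 28650.
Exponent = 2·224² / 28650 = 3.50269.
Bound = exp(−3.50269) = 0.03012.

0.0301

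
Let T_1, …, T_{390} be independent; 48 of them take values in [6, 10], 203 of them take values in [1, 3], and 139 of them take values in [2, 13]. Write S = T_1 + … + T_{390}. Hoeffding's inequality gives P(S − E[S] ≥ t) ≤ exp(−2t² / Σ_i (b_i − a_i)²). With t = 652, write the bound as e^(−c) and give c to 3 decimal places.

Σ(b_i − a_i)² = 48·4² + 203·2² + 139·11² = 18399.
c = 2t² / 18399 = 2·652² / 18399 = 46.2095.

46.209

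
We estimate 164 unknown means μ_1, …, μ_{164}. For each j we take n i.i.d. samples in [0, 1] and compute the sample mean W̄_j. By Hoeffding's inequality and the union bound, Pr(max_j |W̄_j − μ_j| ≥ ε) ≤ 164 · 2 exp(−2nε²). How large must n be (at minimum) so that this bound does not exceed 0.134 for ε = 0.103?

368

Need 2·164·exp(−2nε²) ≤ 0.134, i.e. exp(−2nε²) ≤ 0.134/328.
So 2nε² ≥ ln(328/0.134) = 7.802929.
Hence n ≥ 7.802929/(2·0.103²) = 367.750.
The smallest integer n is 368.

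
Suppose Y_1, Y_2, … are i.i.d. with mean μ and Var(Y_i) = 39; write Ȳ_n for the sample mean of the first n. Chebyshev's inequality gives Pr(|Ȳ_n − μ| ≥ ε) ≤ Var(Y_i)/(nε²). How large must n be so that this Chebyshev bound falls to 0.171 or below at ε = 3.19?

Require 39/(n·3.19²) ≤ 0.171, i.e. n ≥ 39/(0.171·3.19²) = 22.412.
The smallest integer n is 23.

23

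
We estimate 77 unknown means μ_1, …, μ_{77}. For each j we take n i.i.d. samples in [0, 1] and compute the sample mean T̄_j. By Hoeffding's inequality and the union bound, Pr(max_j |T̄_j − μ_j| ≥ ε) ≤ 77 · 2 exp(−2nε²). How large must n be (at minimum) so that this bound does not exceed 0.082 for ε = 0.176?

Need 2·77·exp(−2nε²) ≤ 0.082, i.e. exp(−2nε²) ≤ 0.082/154.
So 2nε² ≥ ln(154/0.082) = 7.537989.
Hence n ≥ 7.537989/(2·0.176²) = 121.675.
The smallest integer n is 122.

122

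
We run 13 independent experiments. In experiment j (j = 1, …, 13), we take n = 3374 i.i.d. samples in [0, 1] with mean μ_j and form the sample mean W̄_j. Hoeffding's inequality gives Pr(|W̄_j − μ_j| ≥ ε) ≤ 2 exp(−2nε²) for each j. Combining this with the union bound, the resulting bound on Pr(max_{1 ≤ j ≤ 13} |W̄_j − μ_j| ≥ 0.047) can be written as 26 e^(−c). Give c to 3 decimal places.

Union bound over the 13 events: Pr(max_{1 ≤ j ≤ 13} |W̄_j − μ_j| ≥ 0.047) ≤ 13·2·exp(−2nε²) = 26 exp(−2·3374·0.047²).
So c = 2·3374·0.047² = 14.9063.

14.906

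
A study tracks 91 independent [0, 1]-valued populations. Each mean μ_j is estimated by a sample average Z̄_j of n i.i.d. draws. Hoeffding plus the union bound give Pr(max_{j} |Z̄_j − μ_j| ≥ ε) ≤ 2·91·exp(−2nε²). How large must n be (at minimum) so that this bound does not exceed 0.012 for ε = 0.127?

Need 2·91·exp(−2nε²) ≤ 0.012, i.e. exp(−2nε²) ≤ 0.012/182.
So 2nε² ≥ ln(182/0.012) = 9.626855.
Hence n ≥ 9.626855/(2·0.127²) = 298.433.
The smallest integer n is 299.

299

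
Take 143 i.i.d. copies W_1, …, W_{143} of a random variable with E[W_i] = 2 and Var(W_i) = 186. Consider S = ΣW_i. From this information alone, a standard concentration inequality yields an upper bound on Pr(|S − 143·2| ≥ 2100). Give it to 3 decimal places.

With mean and variance of each term known, Chebyshev's inequality bounds the deviation of the sum (or sample mean).
Var(S) = n·Var(W_i) = 143·186 = 26598.
Chebyshev: Pr(|S − 143·2| ≥ 2100) ≤ Var(S)/2100² = 26598/4410000 = 0.0060.

0.006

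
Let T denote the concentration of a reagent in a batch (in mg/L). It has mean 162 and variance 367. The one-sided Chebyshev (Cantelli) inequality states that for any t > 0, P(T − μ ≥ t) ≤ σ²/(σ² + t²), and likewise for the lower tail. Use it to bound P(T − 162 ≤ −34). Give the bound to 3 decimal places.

0.241

Here σ² = 367 and t = 34, so σ² + t² = 1523.
Cantelli's bound: 367/1523 = 0.2410.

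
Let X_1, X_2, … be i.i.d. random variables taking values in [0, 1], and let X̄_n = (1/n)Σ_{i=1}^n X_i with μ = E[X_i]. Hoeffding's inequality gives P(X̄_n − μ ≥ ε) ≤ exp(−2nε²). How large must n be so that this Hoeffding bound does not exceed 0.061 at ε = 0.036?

Require exp(−2nε²) ≤ 0.061, i.e. 2nε² ≥ ln(1/0.061) = 2.796881.
So n ≥ 2.796881 / (2·0.036²) = 1079.044.
The smallest integer n is 1080.

1080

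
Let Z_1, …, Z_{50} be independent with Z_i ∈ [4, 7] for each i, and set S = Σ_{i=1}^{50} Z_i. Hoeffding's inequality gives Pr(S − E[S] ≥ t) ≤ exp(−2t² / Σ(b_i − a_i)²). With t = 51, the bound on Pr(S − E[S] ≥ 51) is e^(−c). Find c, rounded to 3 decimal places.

Σ(b_i − a_i)² = 50·(3)² = 450.
c = 2t²/450 = 2·51²/450 = 11.5600.

11.560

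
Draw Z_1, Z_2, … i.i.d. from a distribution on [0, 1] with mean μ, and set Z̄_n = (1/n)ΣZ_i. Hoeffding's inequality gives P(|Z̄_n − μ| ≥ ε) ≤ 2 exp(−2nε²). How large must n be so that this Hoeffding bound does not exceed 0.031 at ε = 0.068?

451

Require 2·exp(−2nε²) ≤ 0.031, i.e. 2nε² ≥ ln(2/0.031) = 4.166915.
So n ≥ 4.166915 / (2·0.068²) = 450.575.
The smallest integer n is 451.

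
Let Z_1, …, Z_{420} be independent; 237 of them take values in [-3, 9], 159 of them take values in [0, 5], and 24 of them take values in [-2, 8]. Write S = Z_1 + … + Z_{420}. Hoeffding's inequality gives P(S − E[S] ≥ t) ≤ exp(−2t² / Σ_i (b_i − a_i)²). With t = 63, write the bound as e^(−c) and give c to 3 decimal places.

Σ(b_i − a_i)² = 237·12² + 159·5² + 24·10² = 40503.
c = 2t² / 40503 = 2·63² / 40503 = 0.1960.

0.196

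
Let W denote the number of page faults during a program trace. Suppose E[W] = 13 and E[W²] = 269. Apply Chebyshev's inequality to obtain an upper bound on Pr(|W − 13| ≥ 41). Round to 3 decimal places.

0.059

Var(W) = E[W²] − (E[W])² = 269 − 169 = 100.
Chebyshev's inequality: Pr(|W − μ| ≥ t) ≤ Var(W)/t² = 100/1681 = 0.0595.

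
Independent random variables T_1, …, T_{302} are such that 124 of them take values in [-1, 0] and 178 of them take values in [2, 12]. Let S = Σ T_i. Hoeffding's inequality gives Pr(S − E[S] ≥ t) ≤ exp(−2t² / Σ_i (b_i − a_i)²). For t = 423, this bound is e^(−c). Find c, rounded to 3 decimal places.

19.965

Σ(b_i − a_i)² = 124·1² + 178·10² = 17924.
c = 2t² / 17924 = 2·423² / 17924 = 19.9653.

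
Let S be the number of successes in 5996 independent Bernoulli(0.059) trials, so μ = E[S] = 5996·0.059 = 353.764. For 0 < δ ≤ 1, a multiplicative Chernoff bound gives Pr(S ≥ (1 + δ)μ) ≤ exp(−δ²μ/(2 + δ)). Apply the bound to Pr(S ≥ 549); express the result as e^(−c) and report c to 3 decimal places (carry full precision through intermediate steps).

Write 549 = (1 + δ)μ, so δ = 549/353.764 − 1 = 0.551882…
Then the exponent is δ²μ/(2 + δ) = (549 − μ)² / (μ·(2 + δ)) = 42.222658.

42.223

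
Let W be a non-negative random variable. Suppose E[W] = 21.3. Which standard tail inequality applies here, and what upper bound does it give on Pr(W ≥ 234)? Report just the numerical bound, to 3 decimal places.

Only the mean of a non-negative variable is known, so Markov's inequality is the applicable tail bound.
Markov's inequality: for a non-negative random variable, Pr(W ≥ a) ≤ E[W]/a.
Here E[W] = 21.3 and a = 234, so the bound is 21.3/234 = 0.0910.

0.091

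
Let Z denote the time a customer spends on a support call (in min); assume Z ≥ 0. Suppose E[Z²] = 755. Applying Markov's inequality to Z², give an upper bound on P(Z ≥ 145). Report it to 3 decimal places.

Since Z ≥ 0, the event {Z ≥ 145} is the same as {Z² ≥ 21025}.
Markov's inequality applied to Z² gives P(Z² ≥ 21025) ≤ E[Z²]/21025 = 755/21025 = 0.0359.

0.036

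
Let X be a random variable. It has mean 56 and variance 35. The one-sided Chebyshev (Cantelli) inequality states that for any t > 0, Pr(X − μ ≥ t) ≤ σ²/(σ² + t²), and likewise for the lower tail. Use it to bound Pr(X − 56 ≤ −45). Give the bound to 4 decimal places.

0.0170

Here σ² = 35 and t = 45, so σ² + t² = 2060.
Cantelli's bound: 35/2060 = 0.0170.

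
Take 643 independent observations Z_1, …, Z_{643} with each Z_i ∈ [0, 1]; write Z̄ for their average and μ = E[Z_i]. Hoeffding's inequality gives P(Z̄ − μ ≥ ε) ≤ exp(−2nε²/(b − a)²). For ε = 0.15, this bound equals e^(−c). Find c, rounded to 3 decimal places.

28.935

c = 2nε²/(b − a)² = 2·643·0.15² / 1² = 28.9350.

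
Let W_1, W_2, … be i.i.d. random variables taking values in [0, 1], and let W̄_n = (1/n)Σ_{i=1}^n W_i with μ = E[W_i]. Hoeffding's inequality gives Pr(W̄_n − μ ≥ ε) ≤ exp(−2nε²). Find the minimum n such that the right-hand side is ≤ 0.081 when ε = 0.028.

1603

Require exp(−2nε²) ≤ 0.081, i.e. 2nε² ≥ ln(1/0.081) = 2.513306.
So n ≥ 2.513306 / (2·0.028²) = 1602.874.
The smallest integer n is 1603.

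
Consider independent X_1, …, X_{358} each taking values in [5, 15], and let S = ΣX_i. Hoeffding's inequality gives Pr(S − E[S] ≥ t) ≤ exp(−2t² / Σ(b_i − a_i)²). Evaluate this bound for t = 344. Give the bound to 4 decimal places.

Σ(b_i − a_i)² = 358·(10)² = 35800.
Exponent = 2·344²/35800 = 6.6109.
Bound = exp(−6.6109) = 0.00135.

0.0013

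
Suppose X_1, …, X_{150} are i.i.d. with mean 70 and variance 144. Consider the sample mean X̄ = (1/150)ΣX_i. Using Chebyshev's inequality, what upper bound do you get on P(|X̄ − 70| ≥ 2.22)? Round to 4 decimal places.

0.1948

Var(X̄) = Var(X_i)/n = 144/150 = 0.96.
Chebyshev: P(|X̄ − 70| ≥ 2.22) ≤ Var(X̄)/(2.22)² = 144/(150·2.22²) = 0.1948.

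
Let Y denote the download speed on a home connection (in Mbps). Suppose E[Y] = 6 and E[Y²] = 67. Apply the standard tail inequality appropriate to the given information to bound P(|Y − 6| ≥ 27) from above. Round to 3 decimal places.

The first two moments determine the variance, so Chebyshev's inequality is the sharpest standard bound available.
Var(Y) = E[Y²] − (E[Y])² = 67 − 36 = 31.
Chebyshev's inequality: P(|Y − μ| ≥ t) ≤ Var(Y)/t² = 31/729 = 0.0425.

0.043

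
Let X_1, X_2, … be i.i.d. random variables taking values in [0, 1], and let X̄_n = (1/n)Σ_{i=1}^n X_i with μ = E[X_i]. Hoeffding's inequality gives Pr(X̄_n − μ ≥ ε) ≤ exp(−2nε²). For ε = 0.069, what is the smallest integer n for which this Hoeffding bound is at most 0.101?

241

Require exp(−2nε²) ≤ 0.101, i.e. 2nε² ≥ ln(1/0.101) = 2.292635.
So n ≥ 2.292635 / (2·0.069²) = 240.772.
The smallest integer n is 241.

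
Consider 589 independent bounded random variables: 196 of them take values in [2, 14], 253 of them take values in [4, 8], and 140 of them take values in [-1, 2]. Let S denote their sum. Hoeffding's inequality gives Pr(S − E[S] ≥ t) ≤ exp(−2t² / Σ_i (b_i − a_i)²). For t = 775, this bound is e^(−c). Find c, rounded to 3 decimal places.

35.824

Σ(b_i − a_i)² = 196·12² + 253·4² + 140·3² = 33532.
c = 2t² / 33532 = 2·775² / 33532 = 35.8240.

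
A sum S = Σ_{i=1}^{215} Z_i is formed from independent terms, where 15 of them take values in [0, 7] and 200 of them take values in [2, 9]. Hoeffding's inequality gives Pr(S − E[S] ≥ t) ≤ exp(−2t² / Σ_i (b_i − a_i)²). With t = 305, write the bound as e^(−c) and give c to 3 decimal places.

Σ(b_i − a_i)² = 15·7² + 200·7² = 10535.
c = 2t² / 10535 = 2·305² / 10535 = 17.6602.

17.660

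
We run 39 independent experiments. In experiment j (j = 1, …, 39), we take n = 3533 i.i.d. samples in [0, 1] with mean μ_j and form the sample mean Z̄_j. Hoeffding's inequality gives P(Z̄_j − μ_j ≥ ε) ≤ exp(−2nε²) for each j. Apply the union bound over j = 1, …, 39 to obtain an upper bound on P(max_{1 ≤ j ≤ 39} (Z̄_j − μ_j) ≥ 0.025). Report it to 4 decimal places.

0.4711

Per-experiment Hoeffding bound: exp(−2·3533·0.025²) = exp(−4.41625) = 0.012079.
Union bound over 39 events: 39·0.012079 = 0.47110.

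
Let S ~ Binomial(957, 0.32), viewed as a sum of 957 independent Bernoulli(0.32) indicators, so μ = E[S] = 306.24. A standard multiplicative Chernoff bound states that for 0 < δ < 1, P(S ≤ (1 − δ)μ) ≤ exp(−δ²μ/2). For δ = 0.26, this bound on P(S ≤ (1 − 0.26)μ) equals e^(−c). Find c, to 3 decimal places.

c = δ²μ/2 = 0.26²·306.24/2 = 10.3509.

10.351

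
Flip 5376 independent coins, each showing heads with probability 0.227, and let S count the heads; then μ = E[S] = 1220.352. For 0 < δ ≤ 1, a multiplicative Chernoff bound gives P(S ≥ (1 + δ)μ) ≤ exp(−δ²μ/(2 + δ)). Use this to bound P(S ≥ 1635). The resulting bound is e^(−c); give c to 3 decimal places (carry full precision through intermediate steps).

60.214

Write 1635 = (1 + δ)μ, so δ = 1635/1220.352 − 1 = 0.3397774…
Then the exponent is δ²μ/(2 + δ) = (1635 − μ)² / (μ·(2 + δ)) = 60.214280.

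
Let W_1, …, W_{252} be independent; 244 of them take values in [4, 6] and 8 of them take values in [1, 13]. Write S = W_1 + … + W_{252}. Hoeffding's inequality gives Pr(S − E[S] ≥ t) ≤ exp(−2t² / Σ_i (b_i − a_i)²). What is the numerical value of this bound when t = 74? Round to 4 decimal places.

0.0058

Σ(b_i − a_i)² = 244·2² + 8·12² = 2128.
Exponent = 2·74² / 2128 = 5.14662.
Bound = exp(−5.14662) = 0.00582.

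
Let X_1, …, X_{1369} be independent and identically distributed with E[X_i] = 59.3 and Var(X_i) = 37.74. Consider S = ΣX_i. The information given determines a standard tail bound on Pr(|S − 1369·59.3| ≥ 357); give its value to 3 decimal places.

0.405

With mean and variance of each term known, Chebyshev's inequality bounds the deviation of the sum (or sample mean).
Var(S) = n·Var(X_i) = 1369·37.74 = 51666.06.
Chebyshev: Pr(|S − 1369·59.3| ≥ 357) ≤ Var(S)/357² = 51666.06/127449 = 0.4054.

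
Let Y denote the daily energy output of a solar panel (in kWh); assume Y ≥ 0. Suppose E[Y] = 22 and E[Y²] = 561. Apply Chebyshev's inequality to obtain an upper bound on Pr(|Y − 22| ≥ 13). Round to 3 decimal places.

0.456

Var(Y) = E[Y²] − (E[Y])² = 561 − 484 = 77.
Chebyshev's inequality: Pr(|Y − μ| ≥ t) ≤ Var(Y)/t² = 77/169 = 0.4556.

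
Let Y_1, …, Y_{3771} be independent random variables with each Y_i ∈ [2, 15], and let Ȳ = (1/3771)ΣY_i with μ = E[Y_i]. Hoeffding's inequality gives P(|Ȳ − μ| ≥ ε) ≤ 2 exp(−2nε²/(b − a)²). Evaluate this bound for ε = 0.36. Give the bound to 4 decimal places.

Exponent: 2nε²/(b − a)² = 2·3771·0.36² / 13² = 5.78369.
Bound = 2·exp(−5.78369) = 0.00615.

0.0062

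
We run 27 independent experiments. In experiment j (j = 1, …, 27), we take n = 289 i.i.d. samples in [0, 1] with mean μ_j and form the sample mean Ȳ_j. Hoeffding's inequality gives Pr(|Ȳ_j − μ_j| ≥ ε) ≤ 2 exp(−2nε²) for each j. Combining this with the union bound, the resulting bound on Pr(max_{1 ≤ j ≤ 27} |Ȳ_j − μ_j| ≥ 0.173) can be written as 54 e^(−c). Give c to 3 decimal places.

Union bound over the 27 events: Pr(max_{1 ≤ j ≤ 27} |Ȳ_j − μ_j| ≥ 0.173) ≤ 27·2·exp(−2nε²) = 54 exp(−2·289·0.173²).
So c = 2·289·0.173² = 17.2990.

17.299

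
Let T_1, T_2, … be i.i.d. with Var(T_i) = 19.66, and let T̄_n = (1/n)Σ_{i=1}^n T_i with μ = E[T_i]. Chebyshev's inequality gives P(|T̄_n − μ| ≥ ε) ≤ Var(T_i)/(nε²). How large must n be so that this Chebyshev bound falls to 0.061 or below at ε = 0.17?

11153

Require 19.66/(n·0.17²) ≤ 0.061, i.e. n ≥ 19.66/(0.061·0.17²) = 11152.079.
The smallest integer n is 11153.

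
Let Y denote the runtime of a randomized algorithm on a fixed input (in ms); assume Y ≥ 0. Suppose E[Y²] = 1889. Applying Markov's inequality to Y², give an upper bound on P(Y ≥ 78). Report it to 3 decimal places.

Since Y ≥ 0, the event {Y ≥ 78} is the same as {Y² ≥ 6084}.
Markov's inequality applied to Y² gives P(Y² ≥ 6084) ≤ E[Y²]/6084 = 1889/6084 = 0.3105.

0.310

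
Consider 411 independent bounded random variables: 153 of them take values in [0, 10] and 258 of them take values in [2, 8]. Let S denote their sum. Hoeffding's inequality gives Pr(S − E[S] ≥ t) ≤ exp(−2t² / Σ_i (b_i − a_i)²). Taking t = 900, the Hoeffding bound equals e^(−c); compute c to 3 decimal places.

65.886

Σ(b_i − a_i)² = 153·10² + 258·6² = 24588.
c = 2t² / 24588 = 2·900² / 24588 = 65.8858.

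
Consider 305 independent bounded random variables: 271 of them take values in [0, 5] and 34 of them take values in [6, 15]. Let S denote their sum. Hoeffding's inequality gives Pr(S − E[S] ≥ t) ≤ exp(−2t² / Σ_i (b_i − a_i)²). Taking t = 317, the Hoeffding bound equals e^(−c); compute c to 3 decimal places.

21.091

Σ(b_i − a_i)² = 271·5² + 34·9² = 9529.
c = 2t² / 9529 = 2·317² / 9529 = 21.0912.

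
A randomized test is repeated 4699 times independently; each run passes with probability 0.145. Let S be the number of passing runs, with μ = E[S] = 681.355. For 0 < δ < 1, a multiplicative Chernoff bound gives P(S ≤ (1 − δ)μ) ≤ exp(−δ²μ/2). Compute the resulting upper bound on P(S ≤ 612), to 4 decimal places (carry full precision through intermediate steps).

Write 612 = (1 − δ)μ, so δ = 1 − 612/681.355 = 0.1017898…
Then the exponent is δ²μ/2 = (μ − 612)²/(2μ) = 3.529816.
Bound = exp(−3.529816) = 0.02931.

0.0293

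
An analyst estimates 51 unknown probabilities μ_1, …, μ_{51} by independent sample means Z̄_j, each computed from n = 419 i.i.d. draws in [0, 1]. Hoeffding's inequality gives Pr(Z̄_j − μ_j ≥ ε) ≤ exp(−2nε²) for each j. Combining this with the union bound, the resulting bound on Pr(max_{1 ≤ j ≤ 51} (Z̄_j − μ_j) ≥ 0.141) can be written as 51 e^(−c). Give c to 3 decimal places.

Union bound over the 51 events: Pr(max_{1 ≤ j ≤ 51} (Z̄_j − μ_j) ≥ 0.141) ≤ 51·exp(−2nε²) = 51 exp(−2·419·0.141²).
So c = 2·419·0.141² = 16.6603.

16.660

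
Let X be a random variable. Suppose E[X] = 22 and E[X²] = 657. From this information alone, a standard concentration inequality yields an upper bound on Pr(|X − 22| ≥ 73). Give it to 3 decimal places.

0.032

The first two moments determine the variance, so Chebyshev's inequality is the sharpest standard bound available.
Var(X) = E[X²] − (E[X])² = 657 − 484 = 173.
Chebyshev's inequality: Pr(|X − μ| ≥ t) ≤ Var(X)/t² = 173/5329 = 0.0325.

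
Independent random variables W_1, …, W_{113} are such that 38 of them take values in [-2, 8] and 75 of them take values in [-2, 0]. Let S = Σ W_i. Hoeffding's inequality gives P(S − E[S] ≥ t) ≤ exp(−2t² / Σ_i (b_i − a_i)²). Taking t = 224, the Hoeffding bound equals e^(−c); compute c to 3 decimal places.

24.476

Σ(b_i − a_i)² = 38·10² + 75·2² = 4100.
c = 2t² / 4100 = 2·224² / 4100 = 24.4761.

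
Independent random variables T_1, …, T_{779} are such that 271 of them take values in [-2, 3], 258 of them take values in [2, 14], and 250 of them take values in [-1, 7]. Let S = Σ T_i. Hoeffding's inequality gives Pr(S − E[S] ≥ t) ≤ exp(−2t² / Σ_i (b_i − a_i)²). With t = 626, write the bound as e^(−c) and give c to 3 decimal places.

Σ(b_i − a_i)² = 271·5² + 258·12² + 250·8² = 59927.
c = 2t² / 59927 = 2·626² / 59927 = 13.0784.

13.078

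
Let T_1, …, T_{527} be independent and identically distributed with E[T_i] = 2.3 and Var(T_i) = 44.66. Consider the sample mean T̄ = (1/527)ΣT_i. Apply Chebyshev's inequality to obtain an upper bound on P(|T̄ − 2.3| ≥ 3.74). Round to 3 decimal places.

Var(T̄) = Var(T_i)/n = 44.66/527 = 0.084744.
Chebyshev: P(|T̄ − 2.3| ≥ 3.74) ≤ Var(T̄)/(3.74)² = 44.66/(527·3.74²) = 0.0061.

0.006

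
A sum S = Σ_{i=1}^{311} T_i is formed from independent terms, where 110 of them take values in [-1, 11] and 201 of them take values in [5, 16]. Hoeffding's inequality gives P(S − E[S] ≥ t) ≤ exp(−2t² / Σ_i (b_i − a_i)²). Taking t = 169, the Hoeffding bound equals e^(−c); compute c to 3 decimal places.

1.422

Σ(b_i − a_i)² = 110·12² + 201·11² = 40161.
c = 2t² / 40161 = 2·169² / 40161 = 1.4223.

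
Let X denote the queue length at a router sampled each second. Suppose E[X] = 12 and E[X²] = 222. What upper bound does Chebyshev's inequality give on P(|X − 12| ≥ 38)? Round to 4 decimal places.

0.0540

Var(X) = E[X²] − (E[X])² = 222 − 144 = 78.
Chebyshev's inequality: P(|X − μ| ≥ t) ≤ Var(X)/t² = 78/1444 = 0.0540.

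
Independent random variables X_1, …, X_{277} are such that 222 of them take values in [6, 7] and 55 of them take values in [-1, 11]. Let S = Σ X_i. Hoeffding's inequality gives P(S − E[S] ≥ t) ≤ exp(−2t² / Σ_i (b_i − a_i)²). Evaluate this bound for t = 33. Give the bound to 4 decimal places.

0.7653

Σ(b_i − a_i)² = 222·1² + 55·12² = 8142.
Exponent = 2·33² / 8142 = 0.26750.
Bound = exp(−0.26750) = 0.76529.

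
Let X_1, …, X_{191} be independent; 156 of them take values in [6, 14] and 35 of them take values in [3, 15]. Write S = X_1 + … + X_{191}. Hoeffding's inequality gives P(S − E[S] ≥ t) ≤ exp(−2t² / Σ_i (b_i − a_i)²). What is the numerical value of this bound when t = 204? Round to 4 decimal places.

Σ(b_i − a_i)² = 156·8² + 35·12² = 15024.
Exponent = 2·204² / 15024 = 5.53994.
Bound = exp(−5.53994) = 0.00393.

0.0039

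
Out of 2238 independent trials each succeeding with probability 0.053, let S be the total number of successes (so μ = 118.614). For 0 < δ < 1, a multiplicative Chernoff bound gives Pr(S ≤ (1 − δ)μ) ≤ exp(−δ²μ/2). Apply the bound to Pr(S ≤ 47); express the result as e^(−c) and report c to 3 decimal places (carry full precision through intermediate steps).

Write 47 = (1 − δ)μ, so δ = 1 − 47/118.614 = 0.6037567…
Then the exponent is δ²μ/2 = (μ − 47)²/(2μ) = 21.618717.

21.619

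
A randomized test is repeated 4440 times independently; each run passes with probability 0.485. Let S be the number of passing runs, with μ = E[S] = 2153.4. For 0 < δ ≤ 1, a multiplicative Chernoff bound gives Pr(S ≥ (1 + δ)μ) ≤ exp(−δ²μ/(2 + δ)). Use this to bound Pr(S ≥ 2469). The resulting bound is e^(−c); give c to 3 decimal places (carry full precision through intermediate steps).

21.548

Write 2469 = (1 + δ)μ, so δ = 2469/2153.4 − 1 = 0.1465589…
Then the exponent is δ²μ/(2 + δ) = (2469 − μ)² / (μ·(2 + δ)) = 21.547975.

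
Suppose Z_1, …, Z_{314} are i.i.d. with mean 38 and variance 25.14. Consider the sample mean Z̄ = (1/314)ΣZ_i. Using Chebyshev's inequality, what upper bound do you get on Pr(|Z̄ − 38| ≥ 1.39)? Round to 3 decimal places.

Var(Z̄) = Var(Z_i)/n = 25.14/314 = 0.080064.
Chebyshev: Pr(|Z̄ − 38| ≥ 1.39) ≤ Var(Z̄)/(1.39)² = 25.14/(314·1.39²) = 0.0414.

0.041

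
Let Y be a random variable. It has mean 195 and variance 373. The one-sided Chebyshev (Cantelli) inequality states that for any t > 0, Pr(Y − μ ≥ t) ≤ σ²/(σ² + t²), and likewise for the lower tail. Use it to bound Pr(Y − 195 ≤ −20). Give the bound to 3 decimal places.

0.483

Here σ² = 373 and t = 20, so σ² + t² = 773.
Cantelli's bound: 373/773 = 0.4825.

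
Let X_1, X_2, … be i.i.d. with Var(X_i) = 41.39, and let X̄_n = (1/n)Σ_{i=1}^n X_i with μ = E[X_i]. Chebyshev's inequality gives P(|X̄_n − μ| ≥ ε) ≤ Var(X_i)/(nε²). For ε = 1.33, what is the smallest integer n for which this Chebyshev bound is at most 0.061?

Require 41.39/(n·1.33²) ≤ 0.061, i.e. n ≥ 41.39/(0.061·1.33²) = 383.586.
The smallest integer n is 384.

384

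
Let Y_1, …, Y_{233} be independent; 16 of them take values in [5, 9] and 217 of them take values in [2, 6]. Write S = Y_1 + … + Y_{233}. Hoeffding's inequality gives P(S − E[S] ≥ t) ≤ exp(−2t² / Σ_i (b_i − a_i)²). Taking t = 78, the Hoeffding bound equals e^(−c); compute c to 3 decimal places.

Σ(b_i − a_i)² = 16·4² + 217·4² = 3728.
c = 2t² / 3728 = 2·78² / 3728 = 3.2639.

3.264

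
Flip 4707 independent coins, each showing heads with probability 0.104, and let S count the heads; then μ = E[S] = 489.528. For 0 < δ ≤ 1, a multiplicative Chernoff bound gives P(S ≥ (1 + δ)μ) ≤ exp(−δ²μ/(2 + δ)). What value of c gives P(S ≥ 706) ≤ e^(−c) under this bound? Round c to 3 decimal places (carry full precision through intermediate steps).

39.196

Write 706 = (1 + δ)μ, so δ = 706/489.528 − 1 = 0.4422056…
Then the exponent is δ²μ/(2 + δ) = (706 − μ)² / (μ·(2 + δ)) = 39.196177.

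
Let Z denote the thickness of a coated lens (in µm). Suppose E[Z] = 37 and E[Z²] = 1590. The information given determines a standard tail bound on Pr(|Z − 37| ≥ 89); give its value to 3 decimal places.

0.028

The first two moments determine the variance, so Chebyshev's inequality is the sharpest standard bound available.
Var(Z) = E[Z²] − (E[Z])² = 1590 − 1369 = 221.
Chebyshev's inequality: Pr(|Z − μ| ≥ t) ≤ Var(Z)/t² = 221/7921 = 0.0279.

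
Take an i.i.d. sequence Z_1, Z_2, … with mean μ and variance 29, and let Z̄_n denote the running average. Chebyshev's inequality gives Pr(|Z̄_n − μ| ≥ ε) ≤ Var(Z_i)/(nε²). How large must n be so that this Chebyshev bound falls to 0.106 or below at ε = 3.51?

23

Require 29/(n·3.51²) ≤ 0.106, i.e. n ≥ 29/(0.106·3.51²) = 22.206.
The smallest integer n is 23.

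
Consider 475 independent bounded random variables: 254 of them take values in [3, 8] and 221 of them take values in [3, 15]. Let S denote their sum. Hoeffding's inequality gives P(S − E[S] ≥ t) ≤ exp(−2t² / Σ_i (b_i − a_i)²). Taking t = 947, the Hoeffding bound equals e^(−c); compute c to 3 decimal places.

46.985

Σ(b_i − a_i)² = 254·5² + 221·12² = 38174.
c = 2t² / 38174 = 2·947² / 38174 = 46.9853.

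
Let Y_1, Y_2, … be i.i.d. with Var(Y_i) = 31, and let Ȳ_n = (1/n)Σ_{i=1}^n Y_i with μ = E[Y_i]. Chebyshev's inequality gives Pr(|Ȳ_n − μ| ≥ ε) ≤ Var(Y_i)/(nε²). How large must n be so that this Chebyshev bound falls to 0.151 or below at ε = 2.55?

Require 31/(n·2.55²) ≤ 0.151, i.e. n ≥ 31/(0.151·2.55²) = 31.572.
The smallest integer n is 32.

32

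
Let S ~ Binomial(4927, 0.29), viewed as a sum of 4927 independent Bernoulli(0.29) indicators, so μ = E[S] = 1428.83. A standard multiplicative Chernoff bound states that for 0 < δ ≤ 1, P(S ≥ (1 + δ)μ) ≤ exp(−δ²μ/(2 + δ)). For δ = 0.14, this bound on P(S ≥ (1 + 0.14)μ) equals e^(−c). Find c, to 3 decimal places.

c = δ²μ/(2 + δ) = 0.14²·1428.83/(2 + 0.14) = 13.0865.

13.086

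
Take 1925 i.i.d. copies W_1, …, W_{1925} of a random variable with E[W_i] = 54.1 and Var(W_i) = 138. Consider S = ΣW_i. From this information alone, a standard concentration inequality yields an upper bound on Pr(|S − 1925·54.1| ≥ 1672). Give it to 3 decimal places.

With mean and variance of each term known, Chebyshev's inequality bounds the deviation of the sum (or sample mean).
Var(S) = n·Var(W_i) = 1925·138 = 265650.
Chebyshev: Pr(|S − 1925·54.1| ≥ 1672) ≤ Var(S)/1672² = 265650/2795584 = 0.0950.

0.095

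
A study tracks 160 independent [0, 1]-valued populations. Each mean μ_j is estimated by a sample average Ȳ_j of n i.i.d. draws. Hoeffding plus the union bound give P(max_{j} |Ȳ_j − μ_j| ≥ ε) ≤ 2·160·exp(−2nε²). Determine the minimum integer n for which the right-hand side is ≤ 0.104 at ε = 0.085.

556

Need 2·160·exp(−2nε²) ≤ 0.104, i.e. exp(−2nε²) ≤ 0.104/320.
So 2nε² ≥ ln(320/0.104) = 8.031685.
Hence n ≥ 8.031685/(2·0.085²) = 555.826.
The smallest integer n is 556.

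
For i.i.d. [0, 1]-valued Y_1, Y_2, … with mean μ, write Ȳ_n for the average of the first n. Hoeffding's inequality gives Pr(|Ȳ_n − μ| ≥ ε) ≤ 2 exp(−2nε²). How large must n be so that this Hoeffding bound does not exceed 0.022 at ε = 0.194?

60

Require 2·exp(−2nε²) ≤ 0.022, i.e. 2nε² ≥ ln(2/0.022) = 4.509860.
So n ≥ 4.509860 / (2·0.194²) = 59.914.
The smallest integer n is 60.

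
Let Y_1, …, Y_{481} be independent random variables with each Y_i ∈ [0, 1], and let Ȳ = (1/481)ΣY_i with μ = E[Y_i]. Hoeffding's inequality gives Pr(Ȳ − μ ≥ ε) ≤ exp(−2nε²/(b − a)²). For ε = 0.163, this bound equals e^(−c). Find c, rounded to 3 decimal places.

c = 2nε²/(b − a)² = 2·481·0.163² / 1² = 25.5594.

25.559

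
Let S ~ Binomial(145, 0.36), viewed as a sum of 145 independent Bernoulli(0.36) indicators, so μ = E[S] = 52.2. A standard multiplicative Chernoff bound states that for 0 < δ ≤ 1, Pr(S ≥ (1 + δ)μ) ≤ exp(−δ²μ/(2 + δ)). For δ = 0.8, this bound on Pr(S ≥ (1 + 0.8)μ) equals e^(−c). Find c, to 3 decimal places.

11.931

c = δ²μ/(2 + δ) = 0.8²·52.2/(2 + 0.8) = 11.9314.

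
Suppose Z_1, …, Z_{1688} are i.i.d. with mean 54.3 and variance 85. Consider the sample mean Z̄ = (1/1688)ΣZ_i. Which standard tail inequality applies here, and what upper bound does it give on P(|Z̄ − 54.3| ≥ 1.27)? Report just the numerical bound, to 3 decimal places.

With mean and variance of each term known, Chebyshev's inequality bounds the deviation of the sum (or sample mean).
Var(Z̄) = Var(Z_i)/n = 85/1688 = 0.050355.
Chebyshev: P(|Z̄ − 54.3| ≥ 1.27) ≤ Var(Z̄)/(1.27)² = 85/(1688·1.27²) = 0.0312.

0.031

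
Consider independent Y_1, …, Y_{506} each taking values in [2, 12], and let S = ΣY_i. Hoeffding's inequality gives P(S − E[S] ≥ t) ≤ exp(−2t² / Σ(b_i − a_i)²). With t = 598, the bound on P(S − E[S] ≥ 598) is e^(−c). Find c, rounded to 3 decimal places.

Σ(b_i − a_i)² = 506·(10)² = 50600.
c = 2t²/50600 = 2·598²/50600 = 14.1345.

14.135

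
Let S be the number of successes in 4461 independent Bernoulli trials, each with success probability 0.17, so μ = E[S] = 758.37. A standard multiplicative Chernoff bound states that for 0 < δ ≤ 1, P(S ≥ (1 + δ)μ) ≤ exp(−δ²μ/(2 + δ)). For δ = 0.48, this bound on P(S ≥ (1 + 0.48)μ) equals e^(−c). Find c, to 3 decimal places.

c = δ²μ/(2 + δ) = 0.48²·758.37/(2 + 0.48) = 70.4550.

70.455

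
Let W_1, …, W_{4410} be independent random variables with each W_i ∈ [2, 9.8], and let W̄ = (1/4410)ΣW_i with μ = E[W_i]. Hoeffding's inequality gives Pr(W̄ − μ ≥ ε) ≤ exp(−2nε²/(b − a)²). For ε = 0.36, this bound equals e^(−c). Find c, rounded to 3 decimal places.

18.788

c = 2nε²/(b − a)² = 2·4410·0.36² / 7.8² = 18.7882.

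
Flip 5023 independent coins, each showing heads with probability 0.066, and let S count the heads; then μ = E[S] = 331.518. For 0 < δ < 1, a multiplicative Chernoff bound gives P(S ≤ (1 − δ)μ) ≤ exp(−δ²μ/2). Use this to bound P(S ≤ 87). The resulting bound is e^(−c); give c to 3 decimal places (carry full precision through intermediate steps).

Write 87 = (1 − δ)μ, so δ = 1 − 87/331.518 = 0.7375708…
Then the exponent is δ²μ/2 = (μ − 87)²/(2μ) = 90.174670.

90.175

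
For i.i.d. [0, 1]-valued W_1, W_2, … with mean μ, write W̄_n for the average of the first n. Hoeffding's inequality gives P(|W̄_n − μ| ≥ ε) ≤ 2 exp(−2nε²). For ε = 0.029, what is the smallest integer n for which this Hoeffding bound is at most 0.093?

1825

Require 2·exp(−2nε²) ≤ 0.093, i.e. 2nε² ≥ ln(2/0.093) = 3.068303.
So n ≥ 3.068303 / (2·0.029²) = 1824.199.
The smallest integer n is 1825.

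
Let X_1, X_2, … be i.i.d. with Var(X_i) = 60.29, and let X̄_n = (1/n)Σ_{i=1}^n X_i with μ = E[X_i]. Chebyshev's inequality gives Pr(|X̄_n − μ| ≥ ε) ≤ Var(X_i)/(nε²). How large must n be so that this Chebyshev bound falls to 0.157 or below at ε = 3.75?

28

Require 60.29/(n·3.75²) ≤ 0.157, i.e. n ≥ 60.29/(0.157·3.75²) = 27.308.
The smallest integer n is 28.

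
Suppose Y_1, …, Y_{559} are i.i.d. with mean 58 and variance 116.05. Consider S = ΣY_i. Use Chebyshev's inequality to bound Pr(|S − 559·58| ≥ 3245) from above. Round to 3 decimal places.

Var(S) = n·Var(Y_i) = 559·116.05 = 64871.95.
Chebyshev: Pr(|S − 559·58| ≥ 3245) ≤ Var(S)/3245² = 64871.95/10530025 = 0.0062.

0.006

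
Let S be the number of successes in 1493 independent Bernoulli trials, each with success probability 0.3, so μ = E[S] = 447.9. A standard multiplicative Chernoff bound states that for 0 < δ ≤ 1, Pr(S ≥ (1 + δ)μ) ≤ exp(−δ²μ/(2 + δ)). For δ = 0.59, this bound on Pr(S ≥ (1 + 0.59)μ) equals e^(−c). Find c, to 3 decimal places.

c = δ²μ/(2 + δ) = 0.59²·447.9/(2 + 0.59) = 60.1985.

60.198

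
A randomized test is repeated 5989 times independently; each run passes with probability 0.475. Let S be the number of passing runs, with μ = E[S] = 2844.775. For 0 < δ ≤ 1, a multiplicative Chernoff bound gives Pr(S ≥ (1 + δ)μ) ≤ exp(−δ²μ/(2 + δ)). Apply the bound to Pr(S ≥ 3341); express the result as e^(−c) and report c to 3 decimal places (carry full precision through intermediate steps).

39.807

Write 3341 = (1 + δ)μ, so δ = 3341/2844.775 − 1 = 0.1744338…
Then the exponent is δ²μ/(2 + δ) = (3341 − μ)² / (μ·(2 + δ)) = 39.807340.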